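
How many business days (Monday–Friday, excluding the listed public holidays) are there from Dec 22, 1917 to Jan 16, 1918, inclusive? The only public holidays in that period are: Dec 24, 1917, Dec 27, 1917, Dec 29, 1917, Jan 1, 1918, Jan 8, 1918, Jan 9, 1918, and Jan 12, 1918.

Dec 22, 1917 is a Saturday.
That's 26 days from start to end, counting both.
26 = 7 × 3 + 5, so there are 3 full weeks plus 5 extra days.
Each full week contributes 5 weekdays (Mon–Fri): 3 × 5 = 15.
The 5 extra days are Sat, Sun, Mon, Tue, Wed — 3 of them qualify.
Total: 15 + 3 = 18.
Holidays: Dec 24, 1917 (Mon); Dec 27, 1917 (Thu); Dec 29, 1917 (Sat); Jan 1, 1918 (Tue); Jan 8, 1918 (Tue); Jan 9, 1918 (Wed); Jan 12, 1918 (Sat).
5 of the 7 holidays fall on weekdays; the rest are weekends and were already excluded.
Business days: 18 − 5 = 13.

13 business days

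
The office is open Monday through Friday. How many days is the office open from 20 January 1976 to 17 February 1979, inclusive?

20 January 1976 is a Tuesday.
That's 1125 days from start to end, counting both.
1125 = 7 × 160 + 5, so there are 160 full weeks plus 5 extra days.
Each full week contributes 5 weekdays (Mon–Fri): 160 × 5 = 800.
The 5 extra days are Tuesday, Wednesday, Thursday, Friday, Saturday — 4 of them qualify.
Total: 800 + 4 = 804.

804 weekdays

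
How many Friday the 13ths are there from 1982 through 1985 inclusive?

Friday-the-13ths by year:
1982: Aug
1983: May
1984: Jan, Apr, Jul
1985: Sep, Dec

7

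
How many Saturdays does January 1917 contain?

Jan 1, 1917 is a Monday.
That's 31 days from start to end, counting both.
31 = 7 × 4 + 3, so there are 4 full weeks plus 3 extra days.
Each full week contributes one Saturday: 4 so far.
The 3 extra days are Monday, Tuesday, Wednesday — none qualify.
Total: 4 + 0 = 4.

4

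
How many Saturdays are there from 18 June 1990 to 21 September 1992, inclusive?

18 June 1990 is a Monday.
That's 827 days from start to end, counting both.
827 = 7 × 118 + 1, so there are 118 full weeks plus 1 extra day.
Each full week contributes one Saturday: 118 so far.
The 1 extra day is Mon — none qualify.
Total: 118 + 0 = 118.

118 Saturdays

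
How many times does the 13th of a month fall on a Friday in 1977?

The 13th falls on a Friday when the month's 13th has weekday Fri.
Jan 13 is Thu; Feb 13 is Sun; Mar 13 is Sun; Apr 13 is Wed; May 13 is Fri ✓; Jun 13 is Mon; Jul 13 is Wed; Aug 13 is Sat; Sep 13 is Tue; Oct 13 is Thu; Nov 13 is Sun; Dec 13 is Tue.
Friday the 13ths: May.

1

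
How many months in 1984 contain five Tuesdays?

A month has five Tuesdays exactly when Tuesday falls within its first (length − 28) days.
Jan: 31 days, starts Sun → 5 of Sun, Mon, Tue ✓
Feb: 29 days, starts Wed → 5 of Wed
Mar: 31 days, starts Thu → 5 of Thu, Fri, Sat
Apr: 30 days, starts Sun → 5 of Sun, Mon
May: 31 days, starts Tue → 5 of Tue, Wed, Thu ✓
Jun: 30 days, starts Fri → 5 of Fri, Sat
Jul: 31 days, starts Sun → 5 of Sun, Mon, Tue ✓
Aug: 31 days, starts Wed → 5 of Wed, Thu, Fri
Sep: 30 days, starts Sat → 5 of Sat, Sun
Oct: 31 days, starts Mon → 5 of Mon, Tue, Wed ✓
Nov: 30 days, starts Thu → 5 of Thu, Fri
Dec: 31 days, starts Sat → 5 of Sat, Sun, Mon
Months with five Tuesdays: Jan, May, Jul, Oct.

4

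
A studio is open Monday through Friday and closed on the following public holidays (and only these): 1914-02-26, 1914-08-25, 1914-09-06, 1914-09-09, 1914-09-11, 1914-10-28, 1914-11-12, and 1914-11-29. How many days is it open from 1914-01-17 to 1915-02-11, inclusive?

1914-01-17 is a Saturday.
The range spans 391 days (inclusive of both endpoints).
391 = 7 × 55 + 6, so there are 55 full weeks plus 6 extra days.
Each full week contributes 5 weekdays (Mon–Fri): 55 × 5 = 275.
The 6 extra days are Saturday, Sunday, Monday, Tuesday, Wednesday, Thursday — 4 of them qualify.
Total: 275 + 4 = 279.
Holidays: 1914-02-26 (Thu); 1914-08-25 (Tue); 1914-09-06 (Sun); 1914-09-09 (Wed); 1914-09-11 (Fri); 1914-10-28 (Wed); 1914-11-12 (Thu); 1914-11-29 (Sun).
6 of the 8 holidays fall on weekdays; the rest are weekends and were already excluded.
Business days: 279 − 6 = 273.

273 business days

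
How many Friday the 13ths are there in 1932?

The 13th falls on a Friday when the month's 13th has weekday Fri.
Jan 13 is Wed; Feb 13 is Sat; Mar 13 is Sun; Apr 13 is Wed; May 13 is Fri ✓; Jun 13 is Mon; Jul 13 is Wed; Aug 13 is Sat; Sep 13 is Tue; Oct 13 is Thu; Nov 13 is Sun; Dec 13 is Tue.
Friday the 13ths: May.

1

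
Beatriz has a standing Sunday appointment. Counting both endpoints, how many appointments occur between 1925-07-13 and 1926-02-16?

31

1925-07-13 is a Monday.
From 1925-07-13 to 1926-02-16 is 219 days inclusive.
219 = 7 × 31 + 2, so there are 31 full weeks plus 2 extra days.
Each full week contributes one Sunday: 31 so far.
The 2 extra days are Mon, Tue — none qualify.
Total: 31 + 0 = 31.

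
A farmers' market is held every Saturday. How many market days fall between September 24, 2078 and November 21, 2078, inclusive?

September 24, 2078 is a Saturday.
From September 24, 2078 to November 21, 2078 is 59 days inclusive.
59 = 7 × 8 + 3, so there are 8 full weeks plus 3 extra days.
Each full week contributes one Saturday: 8 so far.
The 3 extra days are Sat, Sun, Mon — 1 of them qualifies.
Total: 8 + 1 = 9.

9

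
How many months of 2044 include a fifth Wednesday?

A month has five Wednesdays exactly when Wednesday falls within its first (length − 28) days.
Jan: 31 days, starts Fri → 5 of Fri, Sat, Sun
Feb: 29 days, starts Mon → 5 of Mon
Mar: 31 days, starts Tue → 5 of Tue, Wed, Thu ✓
Apr: 30 days, starts Fri → 5 of Fri, Sat
May: 31 days, starts Sun → 5 of Sun, Mon, Tue
Jun: 30 days, starts Wed → 5 of Wed, Thu ✓
Jul: 31 days, starts Fri → 5 of Fri, Sat, Sun
Aug: 31 days, starts Mon → 5 of Mon, Tue, Wed ✓
Sep: 30 days, starts Thu → 5 of Thu, Fri
Oct: 31 days, starts Sat → 5 of Sat, Sun, Mon
Nov: 30 days, starts Tue → 5 of Tue, Wed ✓
Dec: 31 days, starts Thu → 5 of Thu, Fri, Sat
Months with five Wednesdays: Mar, Jun, Aug, Nov.

4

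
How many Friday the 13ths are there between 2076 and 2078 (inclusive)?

Friday-the-13ths by year:
2076: Mar, Nov
2077: Aug
2078: May

4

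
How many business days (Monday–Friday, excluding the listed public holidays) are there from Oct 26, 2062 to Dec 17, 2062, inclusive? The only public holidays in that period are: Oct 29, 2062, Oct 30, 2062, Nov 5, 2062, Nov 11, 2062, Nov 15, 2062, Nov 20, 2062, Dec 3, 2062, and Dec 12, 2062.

Oct 26, 2062 is a Thursday.
The range spans 53 days (inclusive of both endpoints).
53 = 7 × 7 + 4, so there are 7 full weeks plus 4 extra days.
Each full week contributes 5 weekdays (Mon–Fri): 7 × 5 = 35.
The 4 extra days are Thursday, Friday, Saturday, Sunday — 2 of them qualify.
Total: 35 + 2 = 37.
Holidays: Oct 29, 2062 (Sun); Oct 30, 2062 (Mon); Nov 5, 2062 (Sun); Nov 11, 2062 (Sat); Nov 15, 2062 (Wed); Nov 20, 2062 (Mon); Dec 3, 2062 (Sun); Dec 12, 2062 (Tue).
4 of the 8 holidays fall on weekdays; the rest are weekends and were already excluded.
Business days: 37 − 4 = 33.

33 business days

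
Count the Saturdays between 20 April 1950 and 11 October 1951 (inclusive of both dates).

77

20 April 1950 is a Thursday.
From 20 April 1950 to 11 October 1951 is 540 days inclusive.
540 = 7 × 77 + 1, so there are 77 full weeks plus 1 extra day.
Each full week contributes one Saturday: 77 so far.
The 1 extra day is Thu — none qualify.
Total: 77 + 0 = 77.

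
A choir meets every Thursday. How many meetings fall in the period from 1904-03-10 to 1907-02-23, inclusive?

1904-03-10 is a Thursday.
The range spans 1081 days (inclusive of both endpoints).
1081 = 7 × 154 + 3, so there are 154 full weeks plus 3 extra days.
Each full week contributes one Thursday: 154 so far.
The 3 extra days are Thu, Fri, Sat — 1 of them qualifies.
Total: 154 + 1 = 155.

155 Thursdays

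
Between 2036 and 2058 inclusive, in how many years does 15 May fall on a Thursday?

3

Day of week of May 15 in each year:
2036: Thu ✓, 2037: Fri, 2038: Sat, 2039: Sun, 2040: Tue, 2041: Wed, 2042: Thu ✓, 2043: Fri, 2044: Sun, 2045: Mon, 2046: Tue, 2047: Wed, 2048: Fri, 2049: Sat, 2050: Sun, 2051: Mon, 2052: Wed, 2053: Thu ✓, 2054: Fri, 2055: Sat, 2056: Mon, 2057: Tue, 2058: Wed
Thursdays: 2036, 2042, 2053.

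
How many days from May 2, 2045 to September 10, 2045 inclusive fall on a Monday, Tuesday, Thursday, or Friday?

75

May 2, 2045 is a Tuesday.
That's 132 days from start to end, counting both.
132 = 7 × 18 + 6, so there are 18 full weeks plus 6 extra days.
Each full week contributes 4 days from the set (Mon, Tue, Thu, Fri): 18 × 4 = 72.
The 6 extra days are Tuesday, Wednesday, Thursday, Friday, Saturday, Sunday — 3 of them qualify.
Total: 72 + 3 = 75.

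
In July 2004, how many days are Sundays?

4

July 1, 2004 is a Thursday.
The range spans 31 days (inclusive of both endpoints).
31 = 7 × 4 + 3, so there are 4 full weeks plus 3 extra days.
Each full week contributes one Sunday: 4 so far.
The 3 extra days are Thu, Fri, Sat — none qualify.
Total: 4 + 0 = 4.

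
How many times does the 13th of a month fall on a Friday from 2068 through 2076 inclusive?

18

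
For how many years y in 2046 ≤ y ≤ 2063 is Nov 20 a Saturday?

Day of week of November 20 in each year:
2046: Tue, 2047: Wed, 2048: Fri, 2049: Sat ✓, 2050: Sun, 2051: Mon, 2052: Wed, 2053: Thu, 2054: Fri, 2055: Sat ✓, 2056: Mon, 2057: Tue, 2058: Wed, 2059: Thu, 2060: Sat ✓, 2061: Sun, 2062: Mon, 2063: Tue
Saturdays: 2049, 2055, 2060.

3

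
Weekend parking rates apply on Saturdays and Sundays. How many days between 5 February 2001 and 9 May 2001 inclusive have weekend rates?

26

5 February 2001 is a Monday.
The range spans 94 days (inclusive of both endpoints).
94 = 7 × 13 + 3, so there are 13 full weeks plus 3 extra days.
Each full week contributes 2 weekend days (Sat, Sun): 13 × 2 = 26.
The 3 extra days are Monday, Tuesday, Wednesday — none qualify.
Total: 26 + 0 = 26.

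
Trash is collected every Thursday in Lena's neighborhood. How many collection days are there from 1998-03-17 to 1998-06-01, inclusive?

11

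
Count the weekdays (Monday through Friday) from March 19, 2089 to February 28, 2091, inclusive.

508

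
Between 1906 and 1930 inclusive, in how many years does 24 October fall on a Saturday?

Day of week of October 24 in each year:
1906: Wed, 1907: Thu, 1908: Sat ✓, 1909: Sun, 1910: Mon, 1911: Tue, 1912: Thu, 1913: Fri, 1914: Sat ✓, 1915: Sun, 1916: Tue, 1917: Wed, 1918: Thu, 1919: Fri, 1920: Sun, 1921: Mon, 1922: Tue, 1923: Wed, 1924: Fri, 1925: Sat ✓, 1926: Sun, 1927: Mon, 1928: Wed, 1929: Thu, 1930: Fri
Saturdays: 1908, 1914, 1925.

3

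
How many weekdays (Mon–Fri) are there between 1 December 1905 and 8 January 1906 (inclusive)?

1 December 1905 is a Friday.
From 1 December 1905 to 8 January 1906 is 39 days inclusive.
39 = 7 × 5 + 4, so there are 5 full weeks plus 4 extra days.
Each full week contributes 5 weekdays (Mon–Fri): 5 × 5 = 25.
The 4 extra days are Friday, Saturday, Sunday, Monday — 2 of them qualify.
Total: 25 + 2 = 27.

27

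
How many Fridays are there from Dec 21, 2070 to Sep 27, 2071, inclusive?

Dec 21, 2070 is a Sunday.
The range spans 281 days (inclusive of both endpoints).
281 = 7 × 40 + 1, so there are 40 full weeks plus 1 extra day.
Each full week contributes one Friday: 40 so far.
The 1 extra day is Sunday — none qualify.
Total: 40 + 0 = 40.

40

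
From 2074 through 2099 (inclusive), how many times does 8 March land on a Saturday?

Day of week of March 8 in each year:
2074: Thu, 2075: Fri, 2076: Sun, 2077: Mon, 2078: Tue, 2079: Wed, 2080: Fri, 2081: Sat ✓, 2082: Sun, 2083: Mon, 2084: Wed, 2085: Thu, 2086: Fri, 2087: Sat ✓, 2088: Mon, 2089: Tue, 2090: Wed, 2091: Thu, 2092: Sat ✓, 2093: Sun, 2094: Mon, 2095: Tue, 2096: Thu, 2097: Fri, 2098: Sat ✓, 2099: Sun
Saturdays: 2081, 2087, 2092, 2098.

4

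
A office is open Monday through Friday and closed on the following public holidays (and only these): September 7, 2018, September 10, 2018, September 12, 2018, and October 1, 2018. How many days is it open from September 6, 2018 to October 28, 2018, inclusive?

33 business days

September 6, 2018 is a Thursday.
The range spans 53 days (inclusive of both endpoints).
53 = 7 × 7 + 4, so there are 7 full weeks plus 4 extra days.
Each full week contributes 5 weekdays (Mon–Fri): 7 × 5 = 35.
The 4 extra days are Thursday, Friday, Saturday, Sunday — 2 of them qualify.
Total: 35 + 2 = 37.
Holidays: September 7, 2018 (Fri); September 10, 2018 (Mon); September 12, 2018 (Wed); October 1, 2018 (Mon).
All 4 holidays fall on weekdays, so subtract 4.
Business days: 37 − 4 = 33.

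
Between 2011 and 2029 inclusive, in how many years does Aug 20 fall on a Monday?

3

Day of week of August 20 in each year:
2011: Sat, 2012: Mon ✓, 2013: Tue, 2014: Wed, 2015: Thu, 2016: Sat, 2017: Sun, 2018: Mon ✓, 2019: Tue, 2020: Thu, 2021: Fri, 2022: Sat, 2023: Sun, 2024: Tue, 2025: Wed, 2026: Thu, 2027: Fri, 2028: Sun, 2029: Mon ✓
Mondays: 2012, 2018, 2029.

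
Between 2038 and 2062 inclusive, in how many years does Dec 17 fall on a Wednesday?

Day of week of December 17 in each year:
2038: Fri, 2039: Sat, 2040: Mon, 2041: Tue, 2042: Wed ✓, 2043: Thu, 2044: Sat, 2045: Sun, 2046: Mon, 2047: Tue, 2048: Thu, 2049: Fri, 2050: Sat, 2051: Sun, 2052: Tue, 2053: Wed ✓, 2054: Thu, 2055: Fri, 2056: Sun, 2057: Mon, 2058: Tue, 2059: Wed ✓, 2060: Fri, 2061: Sat, 2062: Sun
Wednesdays: 2042, 2053, 2059.

3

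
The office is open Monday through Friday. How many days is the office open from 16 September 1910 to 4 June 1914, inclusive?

970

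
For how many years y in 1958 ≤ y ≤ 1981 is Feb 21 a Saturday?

Day of week of February 21 in each year:
1958: Fri, 1959: Sat ✓, 1960: Sun, 1961: Tue, 1962: Wed, 1963: Thu, 1964: Fri, 1965: Sun, 1966: Mon, 1967: Tue, 1968: Wed, 1969: Fri, 1970: Sat ✓, 1971: Sun, 1972: Mon, 1973: Wed, 1974: Thu, 1975: Fri, 1976: Sat ✓, 1977: Mon, 1978: Tue, 1979: Wed, 1980: Thu, 1981: Sat ✓
Saturdays: 1959, 1970, 1976, 1981.

4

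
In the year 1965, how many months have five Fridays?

A month has five Fridays exactly when Friday falls within its first (length − 28) days.
Jan: 31 days, starts Fri → 5 of Fri, Sat, Sun ✓
Feb: 28 days, starts Mon → 5 of (none)
Mar: 31 days, starts Mon → 5 of Mon, Tue, Wed
Apr: 30 days, starts Thu → 5 of Thu, Fri ✓
May: 31 days, starts Sat → 5 of Sat, Sun, Mon
Jun: 30 days, starts Tue → 5 of Tue, Wed
Jul: 31 days, starts Thu → 5 of Thu, Fri, Sat ✓
Aug: 31 days, starts Sun → 5 of Sun, Mon, Tue
Sep: 30 days, starts Wed → 5 of Wed, Thu
Oct: 31 days, starts Fri → 5 of Fri, Sat, Sun ✓
Nov: 30 days, starts Mon → 5 of Mon, Tue
Dec: 31 days, starts Wed → 5 of Wed, Thu, Fri ✓
Months with five Fridays: Jan, Apr, Jul, Oct, Dec.

5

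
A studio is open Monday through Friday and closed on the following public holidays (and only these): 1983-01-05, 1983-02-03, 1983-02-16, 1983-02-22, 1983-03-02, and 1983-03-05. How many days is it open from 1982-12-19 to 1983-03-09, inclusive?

53

1982-12-19 is a Sunday.
That's 81 days from start to end, counting both.
81 = 7 × 11 + 4, so there are 11 full weeks plus 4 extra days.
Each full week contributes 5 weekdays (Mon–Fri): 11 × 5 = 55.
The 4 extra days are Sun, Mon, Tue, Wed — 3 of them qualify.
Total: 55 + 3 = 58.
Holidays: 1983-01-05 (Wed); 1983-02-03 (Thu); 1983-02-16 (Wed); 1983-02-22 (Tue); 1983-03-02 (Wed); 1983-03-05 (Sat).
5 of the 6 holidays fall on weekdays; the rest are weekends and were already excluded.
Business days: 58 − 5 = 53.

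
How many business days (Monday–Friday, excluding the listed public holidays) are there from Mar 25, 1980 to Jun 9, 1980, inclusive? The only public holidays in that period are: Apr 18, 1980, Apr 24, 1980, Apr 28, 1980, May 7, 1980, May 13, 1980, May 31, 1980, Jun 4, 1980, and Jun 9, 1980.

48 business days

Mar 25, 1980 is a Tuesday.
From Mar 25, 1980 to Jun 9, 1980 is 77 days inclusive.
77 = 7 × 11, so the span is exactly 11 full weeks.
Each full week contributes 5 weekdays (Mon–Fri): 11 × 5 = 55.
Total: 55.
Holidays: Apr 18, 1980 (Fri); Apr 24, 1980 (Thu); Apr 28, 1980 (Mon); May 7, 1980 (Wed); May 13, 1980 (Tue); May 31, 1980 (Sat); Jun 4, 1980 (Wed); Jun 9, 1980 (Mon).
7 of the 8 holidays fall on weekdays; the rest are weekends and were already excluded.
Business days: 55 − 7 = 48.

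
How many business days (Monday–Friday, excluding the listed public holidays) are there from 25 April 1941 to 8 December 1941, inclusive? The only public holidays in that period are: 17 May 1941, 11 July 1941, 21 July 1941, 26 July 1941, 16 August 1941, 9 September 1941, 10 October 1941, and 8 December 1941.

157

25 April 1941 is a Friday.
That's 228 days from start to end, counting both.
228 = 7 × 32 + 4, so there are 32 full weeks plus 4 extra days.
Each full week contributes 5 weekdays (Mon–Fri): 32 × 5 = 160.
The 4 extra days are Friday, Saturday, Sunday, Monday — 2 of them qualify.
Total: 160 + 2 = 162.
Holidays: 17 May 1941 (Sat); 11 July 1941 (Fri); 21 July 1941 (Mon); 26 July 1941 (Sat); 16 August 1941 (Sat); 9 September 1941 (Tue); 10 October 1941 (Fri); 8 December 1941 (Mon).
5 of the 8 holidays fall on weekdays; the rest are weekends and were already excluded.
Business days: 162 − 5 = 157.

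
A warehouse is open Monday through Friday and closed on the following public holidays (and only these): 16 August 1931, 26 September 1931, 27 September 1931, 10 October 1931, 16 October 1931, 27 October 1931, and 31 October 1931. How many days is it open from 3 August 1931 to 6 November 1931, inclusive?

68 working days

3 August 1931 is a Monday.
From 3 August 1931 to 6 November 1931 is 96 days inclusive.
96 = 7 × 13 + 5, so there are 13 full weeks plus 5 extra days.
Each full week contributes 5 weekdays (Mon–Fri): 13 × 5 = 65.
The 5 extra days are Monday, Tuesday, Wednesday, Thursday, Friday — 5 of them qualify.
Total: 65 + 5 = 70.
Holidays: 16 August 1931 (Sun); 26 September 1931 (Sat); 27 September 1931 (Sun); 10 October 1931 (Sat); 16 October 1931 (Fri); 27 October 1931 (Tue); 31 October 1931 (Sat).
2 of the 7 holidays fall on weekdays; the rest are weekends and were already excluded.
Business days: 70 − 2 = 68.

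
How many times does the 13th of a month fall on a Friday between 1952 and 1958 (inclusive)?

12

Friday-the-13ths by year:
1952: Jun
1953: Feb, Mar, Nov
1954: Aug
1955: May
1956: Jan, Apr, Jul
1957: Sep, Dec
1958: Jun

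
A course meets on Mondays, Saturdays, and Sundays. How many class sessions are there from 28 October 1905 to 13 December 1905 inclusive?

28 October 1905 is a Saturday.
The range spans 47 days (inclusive of both endpoints).
47 = 7 × 6 + 5, so there are 6 full weeks plus 5 extra days.
Each full week contributes 3 days from the set (Mon, Sat, Sun): 6 × 3 = 18.
The 5 extra days are Sat, Sun, Mon, Tue, Wed — 3 of them qualify.
Total: 18 + 3 = 21.

21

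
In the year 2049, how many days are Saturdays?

2049-01-01 is a Friday.
That's 365 days from start to end, counting both.
365 = 7 × 52 + 1, so there are 52 full weeks plus 1 extra day.
Each full week contributes one Saturday: 52 so far.
The 1 extra day is Friday — none qualify.
Total: 52 + 0 = 52.

52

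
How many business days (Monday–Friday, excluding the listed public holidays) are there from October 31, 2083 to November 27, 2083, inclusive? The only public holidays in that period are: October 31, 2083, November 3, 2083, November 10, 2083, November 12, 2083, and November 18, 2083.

16

October 31, 2083 is a Sunday.
That's 28 days from start to end, counting both.
28 = 7 × 4, so the span is exactly 4 full weeks.
Each full week contributes 5 weekdays (Mon–Fri): 4 × 5 = 20.
Holidays: October 31, 2083 (Sun); November 3, 2083 (Wed); November 10, 2083 (Wed); November 12, 2083 (Fri); November 18, 2083 (Thu).
4 of the 5 holidays fall on weekdays; the rest are weekends and were already excluded.
Business days: 20 − 4 = 16.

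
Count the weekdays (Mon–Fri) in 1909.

Jan 1, 1909 is a Friday.
From Jan 1, 1909 to Dec 31, 1909 is 365 days inclusive.
365 = 7 × 52 + 1, so there are 52 full weeks plus 1 extra day.
Each full week contributes 5 weekdays (Mon–Fri): 52 × 5 = 260.
The 1 extra day is Fri — 1 of them qualifies.
Total: 260 + 1 = 261.

261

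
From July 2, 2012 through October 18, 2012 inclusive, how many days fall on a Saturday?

15

July 2, 2012 is a Monday.
From July 2, 2012 to October 18, 2012 is 109 days inclusive.
109 = 7 × 15 + 4, so there are 15 full weeks plus 4 extra days.
Each full week contributes one Saturday: 15 so far.
The 4 extra days are Monday, Tuesday, Wednesday, Thursday — none qualify.
Total: 15 + 0 = 15.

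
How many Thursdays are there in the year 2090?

Jan 1, 2090 is a Sunday.
From Jan 1, 2090 to Dec 31, 2090 is 365 days inclusive.
365 = 7 × 52 + 1, so there are 52 full weeks plus 1 extra day.
Each full week contributes one Thursday: 52 so far.
The 1 extra day is Sun — none qualify.
Total: 52 + 0 = 52.

52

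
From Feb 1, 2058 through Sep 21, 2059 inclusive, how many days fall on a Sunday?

Feb 1, 2058 is a Friday.
From Feb 1, 2058 to Sep 21, 2059 is 598 days inclusive.
598 = 7 × 85 + 3, so there are 85 full weeks plus 3 extra days.
Each full week contributes one Sunday: 85 so far.
The 3 extra days are Fri, Sat, Sun — 1 of them qualifies.
Total: 85 + 1 = 86.

86 Sundays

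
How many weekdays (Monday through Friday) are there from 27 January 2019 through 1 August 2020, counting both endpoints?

395 weekdays

27 January 2019 is a Sunday.
That's 553 days from start to end, counting both.
553 = 7 × 79, so the span is exactly 79 full weeks.
Each full week contributes 5 weekdays (Mon–Fri): 79 × 5 = 395.
Total: 395.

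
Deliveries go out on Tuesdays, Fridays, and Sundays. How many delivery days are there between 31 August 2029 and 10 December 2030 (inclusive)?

201

31 August 2029 is a Friday.
The range spans 467 days (inclusive of both endpoints).
467 = 7 × 66 + 5, so there are 66 full weeks plus 5 extra days.
Each full week contributes 3 days from the set (Tue, Fri, Sun): 66 × 3 = 198.
The 5 extra days are Fri, Sat, Sun, Mon, Tue — 3 of them qualify.
Total: 198 + 3 = 201.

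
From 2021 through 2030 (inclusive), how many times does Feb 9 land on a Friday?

2

Day of week of February 9 in each year:
2021: Tue, 2022: Wed, 2023: Thu, 2024: Fri ✓, 2025: Sun, 2026: Mon, 2027: Tue, 2028: Wed, 2029: Fri ✓, 2030: Sat
Fridays: 2024, 2029.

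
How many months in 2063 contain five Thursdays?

A month has five Thursdays exactly when Thursday falls within its first (length − 28) days.
Jan: 31 days, starts Mon → 5 of Mon, Tue, Wed
Feb: 28 days, starts Thu → 5 of (none)
Mar: 31 days, starts Thu → 5 of Thu, Fri, Sat ✓
Apr: 30 days, starts Sun → 5 of Sun, Mon
May: 31 days, starts Tue → 5 of Tue, Wed, Thu ✓
Jun: 30 days, starts Fri → 5 of Fri, Sat
Jul: 31 days, starts Sun → 5 of Sun, Mon, Tue
Aug: 31 days, starts Wed → 5 of Wed, Thu, Fri ✓
Sep: 30 days, starts Sat → 5 of Sat, Sun
Oct: 31 days, starts Mon → 5 of Mon, Tue, Wed
Nov: 30 days, starts Thu → 5 of Thu, Fri ✓
Dec: 31 days, starts Sat → 5 of Sat, Sun, Mon
Months with five Thursdays: Mar, May, Aug, Nov.

4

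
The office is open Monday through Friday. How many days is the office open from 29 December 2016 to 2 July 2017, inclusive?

132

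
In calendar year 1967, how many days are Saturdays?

1 January 1967 is a Sunday.
The range spans 365 days (inclusive of both endpoints).
365 = 7 × 52 + 1, so there are 52 full weeks plus 1 extra day.
Each full week contributes one Saturday: 52 so far.
The 1 extra day is Sunday — none qualify.
Total: 52 + 0 = 52.

52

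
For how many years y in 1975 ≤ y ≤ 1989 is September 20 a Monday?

2

Day of week of September 20 in each year:
1975: Sat, 1976: Mon ✓, 1977: Tue, 1978: Wed, 1979: Thu, 1980: Sat, 1981: Sun, 1982: Mon ✓, 1983: Tue, 1984: Thu, 1985: Fri, 1986: Sat, 1987: Sun, 1988: Tue, 1989: Wed
Mondays: 1976, 1982.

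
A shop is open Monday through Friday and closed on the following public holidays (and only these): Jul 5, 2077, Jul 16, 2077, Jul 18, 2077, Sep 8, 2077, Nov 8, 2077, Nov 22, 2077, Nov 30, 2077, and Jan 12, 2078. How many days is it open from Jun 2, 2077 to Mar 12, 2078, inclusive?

196 business days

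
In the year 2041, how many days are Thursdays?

2041-01-01 is a Tuesday.
That's 365 days from start to end, counting both.
365 = 7 × 52 + 1, so there are 52 full weeks plus 1 extra day.
Each full week contributes one Thursday: 52 so far.
The 1 extra day is Tuesday — none qualify.
Total: 52 + 0 = 52.

52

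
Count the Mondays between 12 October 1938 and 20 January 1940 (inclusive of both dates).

66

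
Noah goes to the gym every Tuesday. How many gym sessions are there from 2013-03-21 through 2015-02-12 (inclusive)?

2013-03-21 is a Thursday.
The range spans 694 days (inclusive of both endpoints).
694 = 7 × 99 + 1, so there are 99 full weeks plus 1 extra day.
Each full week contributes one Tuesday: 99 so far.
The 1 extra day is Thursday — none qualify.
Total: 99 + 0 = 99.

99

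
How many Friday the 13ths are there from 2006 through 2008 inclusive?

5

Friday-the-13ths by year:
2006: Jan, Oct
2007: Apr, Jul
2008: Jun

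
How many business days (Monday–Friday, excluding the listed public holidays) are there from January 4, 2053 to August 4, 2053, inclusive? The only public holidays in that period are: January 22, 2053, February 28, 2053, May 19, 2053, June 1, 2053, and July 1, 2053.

147 business days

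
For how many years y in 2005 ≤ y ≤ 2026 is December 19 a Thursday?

Day of week of December 19 in each year:
2005: Mon, 2006: Tue, 2007: Wed, 2008: Fri, 2009: Sat, 2010: Sun, 2011: Mon, 2012: Wed, 2013: Thu ✓, 2014: Fri, 2015: Sat, 2016: Mon, 2017: Tue, 2018: Wed, 2019: Thu ✓, 2020: Sat, 2021: Sun, 2022: Mon, 2023: Tue, 2024: Thu ✓, 2025: Fri, 2026: Sat
Thursdays: 2013, 2019, 2024.

3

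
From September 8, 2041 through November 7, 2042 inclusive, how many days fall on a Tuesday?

61 Tuesdays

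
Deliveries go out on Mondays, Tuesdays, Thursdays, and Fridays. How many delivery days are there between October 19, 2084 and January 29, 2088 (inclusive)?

685

October 19, 2084 is a Thursday.
The range spans 1198 days (inclusive of both endpoints).
1198 = 7 × 171 + 1, so there are 171 full weeks plus 1 extra day.
Each full week contributes 4 days from the set (Mon, Tue, Thu, Fri): 171 × 4 = 684.
The 1 extra day is Thu — 1 of them qualifies.
Total: 684 + 1 = 685.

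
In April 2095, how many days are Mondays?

April 1, 2095 is a Friday.
From April 1, 2095 to April 30, 2095 is 30 days inclusive.
30 = 7 × 4 + 2, so there are 4 full weeks plus 2 extra days.
Each full week contributes one Monday: 4 so far.
The 2 extra days are Fri, Sat — none qualify.
Total: 4 + 0 = 4.

4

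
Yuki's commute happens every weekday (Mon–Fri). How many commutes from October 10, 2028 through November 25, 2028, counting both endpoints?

October 10, 2028 is a Tuesday.
From October 10, 2028 to November 25, 2028 is 47 days inclusive.
47 = 7 × 6 + 5, so there are 6 full weeks plus 5 extra days.
Each full week contributes 5 weekdays (Mon–Fri): 6 × 5 = 30.
The 5 extra days are Tue, Wed, Thu, Fri, Sat — 4 of them qualify.
Total: 30 + 4 = 34.

34 weekdays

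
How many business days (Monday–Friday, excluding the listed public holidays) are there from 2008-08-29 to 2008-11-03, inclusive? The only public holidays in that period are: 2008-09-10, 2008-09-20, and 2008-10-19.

2008-08-29 is a Friday.
From 2008-08-29 to 2008-11-03 is 67 days inclusive.
67 = 7 × 9 + 4, so there are 9 full weeks plus 4 extra days.
Each full week contributes 5 weekdays (Mon–Fri): 9 × 5 = 45.
The 4 extra days are Fri, Sat, Sun, Mon — 2 of them qualify.
Total: 45 + 2 = 47.
Holidays: 2008-09-10 (Wed); 2008-09-20 (Sat); 2008-10-19 (Sun).
1 of the 3 holidays fall on weekdays; the rest are weekends and were already excluded.
Business days: 47 − 1 = 46.

46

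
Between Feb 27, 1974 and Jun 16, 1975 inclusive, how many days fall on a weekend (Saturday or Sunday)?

Feb 27, 1974 is a Wednesday.
The range spans 475 days (inclusive of both endpoints).
475 = 7 × 67 + 6, so there are 67 full weeks plus 6 extra days.
Each full week contributes 2 weekend days (Sat, Sun): 67 × 2 = 134.
The 6 extra days are Wednesday, Thursday, Friday, Saturday, Sunday, Monday — 2 of them qualify.
Total: 134 + 2 = 136.

136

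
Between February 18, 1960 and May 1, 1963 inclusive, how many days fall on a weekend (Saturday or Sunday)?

334

February 18, 1960 is a Thursday.
That's 1169 days from start to end, counting both.
1169 = 7 × 167, so the span is exactly 167 full weeks.
Each full week contributes 2 weekend days (Sat, Sun): 167 × 2 = 334.
Total: 334.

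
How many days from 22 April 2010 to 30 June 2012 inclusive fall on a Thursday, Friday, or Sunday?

22 April 2010 is a Thursday.
That's 801 days from start to end, counting both.
801 = 7 × 114 + 3, so there are 114 full weeks plus 3 extra days.
Each full week contributes 3 days from the set (Thu, Fri, Sun): 114 × 3 = 342.
The 3 extra days are Thu, Fri, Sat — 2 of them qualify.
Total: 342 + 2 = 344.

344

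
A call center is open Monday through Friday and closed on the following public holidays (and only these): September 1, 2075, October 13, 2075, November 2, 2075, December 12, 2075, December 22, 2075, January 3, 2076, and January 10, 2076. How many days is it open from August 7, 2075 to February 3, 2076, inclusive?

August 7, 2075 is a Wednesday.
That's 181 days from start to end, counting both.
181 = 7 × 25 + 6, so there are 25 full weeks plus 6 extra days.
Each full week contributes 5 weekdays (Mon–Fri): 25 × 5 = 125.
The 6 extra days are Wed, Thu, Fri, Sat, Sun, Mon — 4 of them qualify.
Total: 125 + 4 = 129.
Holidays: September 1, 2075 (Sun); October 13, 2075 (Sun); November 2, 2075 (Sat); December 12, 2075 (Thu); December 22, 2075 (Sun); January 3, 2076 (Fri); January 10, 2076 (Fri).
3 of the 7 holidays fall on weekdays; the rest are weekends and were already excluded.
Business days: 129 − 3 = 126.

126 working days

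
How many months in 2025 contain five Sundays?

4

A month has five Sundays exactly when Sunday falls within its first (length − 28) days.
Jan: 31 days, starts Wed → 5 of Wed, Thu, Fri
Feb: 28 days, starts Sat → 5 of (none)
Mar: 31 days, starts Sat → 5 of Sat, Sun, Mon ✓
Apr: 30 days, starts Tue → 5 of Tue, Wed
May: 31 days, starts Thu → 5 of Thu, Fri, Sat
Jun: 30 days, starts Sun → 5 of Sun, Mon ✓
Jul: 31 days, starts Tue → 5 of Tue, Wed, Thu
Aug: 31 days, starts Fri → 5 of Fri, Sat, Sun ✓
Sep: 30 days, starts Mon → 5 of Mon, Tue
Oct: 31 days, starts Wed → 5 of Wed, Thu, Fri
Nov: 30 days, starts Sat → 5 of Sat, Sun ✓
Dec: 31 days, starts Mon → 5 of Mon, Tue, Wed
Months with five Sundays: Mar, Jun, Aug, Nov.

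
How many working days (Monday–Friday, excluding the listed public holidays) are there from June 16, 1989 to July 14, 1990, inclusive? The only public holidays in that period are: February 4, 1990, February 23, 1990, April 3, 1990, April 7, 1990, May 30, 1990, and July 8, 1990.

278 working days

June 16, 1989 is a Friday.
The range spans 394 days (inclusive of both endpoints).
394 = 7 × 56 + 2, so there are 56 full weeks plus 2 extra days.
Each full week contributes 5 weekdays (Mon–Fri): 56 × 5 = 280.
The 2 extra days are Fri, Sat — 1 of them qualifies.
Total: 280 + 1 = 281.
Holidays: February 4, 1990 (Sun); February 23, 1990 (Fri); April 3, 1990 (Tue); April 7, 1990 (Sat); May 30, 1990 (Wed); July 8, 1990 (Sun).
3 of the 6 holidays fall on weekdays; the rest are weekends and were already excluded.
Business days: 281 − 3 = 278.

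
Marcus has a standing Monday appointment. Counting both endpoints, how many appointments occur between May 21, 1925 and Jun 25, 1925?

May 21, 1925 is a Thursday.
From May 21, 1925 to Jun 25, 1925 is 36 days inclusive.
36 = 7 × 5 + 1, so there are 5 full weeks plus 1 extra day.
Each full week contributes one Monday: 5 so far.
The 1 extra day is Thursday — none qualify.
Total: 5 + 0 = 5.

5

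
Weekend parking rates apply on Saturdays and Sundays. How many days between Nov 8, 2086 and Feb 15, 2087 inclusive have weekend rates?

Nov 8, 2086 is a Friday.
The range spans 100 days (inclusive of both endpoints).
100 = 7 × 14 + 2, so there are 14 full weeks plus 2 extra days.
Each full week contributes 2 weekend days (Sat, Sun): 14 × 2 = 28.
The 2 extra days are Friday, Saturday — 1 of them qualifies.
Total: 28 + 1 = 29.

29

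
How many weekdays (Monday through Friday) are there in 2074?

1 January 2074 is a Monday.
From 1 January 2074 to 31 December 2074 is 365 days inclusive.
365 = 7 × 52 + 1, so there are 52 full weeks plus 1 extra day.
Each full week contributes 5 weekdays (Mon–Fri): 52 × 5 = 260.
The 1 extra day is Mon — 1 of them qualifies.
Total: 260 + 1 = 261.

261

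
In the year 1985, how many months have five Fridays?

4

A month has five Fridays exactly when Friday falls within its first (length − 28) days.
Jan: 31 days, starts Tue → 5 of Tue, Wed, Thu
Feb: 28 days, starts Fri → 5 of (none)
Mar: 31 days, starts Fri → 5 of Fri, Sat, Sun ✓
Apr: 30 days, starts Mon → 5 of Mon, Tue
May: 31 days, starts Wed → 5 of Wed, Thu, Fri ✓
Jun: 30 days, starts Sat → 5 of Sat, Sun
Jul: 31 days, starts Mon → 5 of Mon, Tue, Wed
Aug: 31 days, starts Thu → 5 of Thu, Fri, Sat ✓
Sep: 30 days, starts Sun → 5 of Sun, Mon
Oct: 31 days, starts Tue → 5 of Tue, Wed, Thu
Nov: 30 days, starts Fri → 5 of Fri, Sat ✓
Dec: 31 days, starts Sun → 5 of Sun, Mon, Tue
Months with five Fridays: Mar, May, Aug, Nov.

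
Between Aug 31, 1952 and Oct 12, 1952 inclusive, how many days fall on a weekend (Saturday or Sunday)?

Aug 31, 1952 is a Sunday.
That's 43 days from start to end, counting both.
43 = 7 × 6 + 1, so there are 6 full weeks plus 1 extra day.
Each full week contributes 2 weekend days (Sat, Sun): 6 × 2 = 12.
The 1 extra day is Sunday — 1 of them qualifies.
Total: 12 + 1 = 13.

13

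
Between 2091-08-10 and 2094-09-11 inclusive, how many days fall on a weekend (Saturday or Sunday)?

323

2091-08-10 is a Friday.
That's 1129 days from start to end, counting both.
1129 = 7 × 161 + 2, so there are 161 full weeks plus 2 extra days.
Each full week contributes 2 weekend days (Sat, Sun): 161 × 2 = 322.
The 2 extra days are Fri, Sat — 1 of them qualifies.
Total: 322 + 1 = 323.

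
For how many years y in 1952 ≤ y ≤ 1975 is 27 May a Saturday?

Day of week of May 27 in each year:
1952: Tue, 1953: Wed, 1954: Thu, 1955: Fri, 1956: Sun, 1957: Mon, 1958: Tue, 1959: Wed, 1960: Fri, 1961: Sat ✓, 1962: Sun, 1963: Mon, 1964: Wed, 1965: Thu, 1966: Fri, 1967: Sat ✓, 1968: Mon, 1969: Tue, 1970: Wed, 1971: Thu, 1972: Sat ✓, 1973: Sun, 1974: Mon, 1975: Tue
Saturdays: 1961, 1967, 1972.

3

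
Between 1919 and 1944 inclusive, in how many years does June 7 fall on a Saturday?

Day of week of June 7 in each year:
1919: Sat ✓, 1920: Mon, 1921: Tue, 1922: Wed, 1923: Thu, 1924: Sat ✓, 1925: Sun, 1926: Mon, 1927: Tue, 1928: Thu, 1929: Fri, 1930: Sat ✓, 1931: Sun, 1932: Tue, 1933: Wed, 1934: Thu, 1935: Fri, 1936: Sun, 1937: Mon, 1938: Tue, 1939: Wed, 1940: Fri, 1941: Sat ✓, 1942: Sun, 1943: Mon, 1944: Wed
Saturdays: 1919, 1924, 1930, 1941.

4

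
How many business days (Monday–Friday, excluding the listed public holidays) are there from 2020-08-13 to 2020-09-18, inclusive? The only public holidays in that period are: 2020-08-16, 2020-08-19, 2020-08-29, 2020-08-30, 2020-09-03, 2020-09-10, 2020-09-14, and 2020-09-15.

22 business days

2020-08-13 is a Thursday.
From 2020-08-13 to 2020-09-18 is 37 days inclusive.
37 = 7 × 5 + 2, so there are 5 full weeks plus 2 extra days.
Each full week contributes 5 weekdays (Mon–Fri): 5 × 5 = 25.
The 2 extra days are Thursday, Friday — 2 of them qualify.
Total: 25 + 2 = 27.
Holidays: 2020-08-16 (Sun); 2020-08-19 (Wed); 2020-08-29 (Sat); 2020-08-30 (Sun); 2020-09-03 (Thu); 2020-09-10 (Thu); 2020-09-14 (Mon); 2020-09-15 (Tue).
5 of the 8 holidays fall on weekdays; the rest are weekends and were already excluded.
Business days: 27 − 5 = 22.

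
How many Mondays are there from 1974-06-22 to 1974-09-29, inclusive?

14 Mondays

1974-06-22 is a Saturday.
From 1974-06-22 to 1974-09-29 is 100 days inclusive.
100 = 7 × 14 + 2, so there are 14 full weeks plus 2 extra days.
Each full week contributes one Monday: 14 so far.
The 2 extra days are Sat, Sun — none qualify.
Total: 14 + 0 = 14.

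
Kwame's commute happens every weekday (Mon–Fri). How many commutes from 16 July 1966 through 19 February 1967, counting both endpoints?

155 weekdays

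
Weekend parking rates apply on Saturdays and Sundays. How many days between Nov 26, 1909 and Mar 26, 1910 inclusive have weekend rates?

Nov 26, 1909 is a Friday.
That's 121 days from start to end, counting both.
121 = 7 × 17 + 2, so there are 17 full weeks plus 2 extra days.
Each full week contributes 2 weekend days (Sat, Sun): 17 × 2 = 34.
The 2 extra days are Fri, Sat — 1 of them qualifies.
Total: 34 + 1 = 35.

35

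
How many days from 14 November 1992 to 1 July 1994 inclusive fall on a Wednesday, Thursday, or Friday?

14 November 1992 is a Saturday.
That's 595 days from start to end, counting both.
595 = 7 × 85, so the span is exactly 85 full weeks.
Each full week contributes 3 days from the set (Wed, Thu, Fri): 85 × 3 = 255.

255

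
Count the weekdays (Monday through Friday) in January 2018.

January 1, 2018 is a Monday.
That's 31 days from start to end, counting both.
31 = 7 × 4 + 3, so there are 4 full weeks plus 3 extra days.
Each full week contributes 5 weekdays (Mon–Fri): 4 × 5 = 20.
The 3 extra days are Monday, Tuesday, Wednesday — 3 of them qualify.
Total: 20 + 3 = 23.

23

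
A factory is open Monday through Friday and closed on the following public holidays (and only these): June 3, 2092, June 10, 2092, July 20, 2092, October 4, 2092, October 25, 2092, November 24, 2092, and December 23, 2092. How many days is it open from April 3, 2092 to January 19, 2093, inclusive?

204

April 3, 2092 is a Thursday.
The range spans 292 days (inclusive of both endpoints).
292 = 7 × 41 + 5, so there are 41 full weeks plus 5 extra days.
Each full week contributes 5 weekdays (Mon–Fri): 41 × 5 = 205.
The 5 extra days are Thu, Fri, Sat, Sun, Mon — 3 of them qualify.
Total: 205 + 3 = 208.
Holidays: June 3, 2092 (Tue); June 10, 2092 (Tue); July 20, 2092 (Sun); October 4, 2092 (Sat); October 25, 2092 (Sat); November 24, 2092 (Mon); December 23, 2092 (Tue).
4 of the 7 holidays fall on weekdays; the rest are weekends and were already excluded.
Business days: 208 − 4 = 204.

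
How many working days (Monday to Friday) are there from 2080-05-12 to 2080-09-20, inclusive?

2080-05-12 is a Sunday.
The range spans 132 days (inclusive of both endpoints).
132 = 7 × 18 + 6, so there are 18 full weeks plus 6 extra days.
Each full week contributes 5 weekdays (Mon–Fri): 18 × 5 = 90.
The 6 extra days are Sunday, Monday, Tuesday, Wednesday, Thursday, Friday — 5 of them qualify.
Total: 90 + 5 = 95.

95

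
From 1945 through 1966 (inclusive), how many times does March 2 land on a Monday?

3

Day of week of March 2 in each year:
1945: Fri, 1946: Sat, 1947: Sun, 1948: Tue, 1949: Wed, 1950: Thu, 1951: Fri, 1952: Sun, 1953: Mon ✓, 1954: Tue, 1955: Wed, 1956: Fri, 1957: Sat, 1958: Sun, 1959: Mon ✓, 1960: Wed, 1961: Thu, 1962: Fri, 1963: Sat, 1964: Mon ✓, 1965: Tue, 1966: Wed
Mondays: 1953, 1959, 1964.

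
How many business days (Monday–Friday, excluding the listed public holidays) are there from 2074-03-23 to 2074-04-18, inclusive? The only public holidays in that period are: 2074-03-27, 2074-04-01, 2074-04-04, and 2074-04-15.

2074-03-23 is a Friday.
From 2074-03-23 to 2074-04-18 is 27 days inclusive.
27 = 7 × 3 + 6, so there are 3 full weeks plus 6 extra days.
Each full week contributes 5 weekdays (Mon–Fri): 3 × 5 = 15.
The 6 extra days are Friday, Saturday, Sunday, Monday, Tuesday, Wednesday — 4 of them qualify.
Total: 15 + 4 = 19.
Holidays: 2074-03-27 (Tue); 2074-04-01 (Sun); 2074-04-04 (Wed); 2074-04-15 (Sun).
2 of the 4 holidays fall on weekdays; the rest are weekends and were already excluded.
Business days: 19 − 2 = 17.

17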